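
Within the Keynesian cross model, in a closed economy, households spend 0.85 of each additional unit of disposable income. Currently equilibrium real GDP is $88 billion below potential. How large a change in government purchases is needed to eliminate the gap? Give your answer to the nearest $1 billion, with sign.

Spending multiplier = 1/(1 − MPC) = 1/(1 − 0.85) = 1/0.15 ≈ 6.667.
Need ΔY = +$88 billion, so ΔG = ΔY/k = (+$88 billion) × 0.15 ≈ +$13 billion.
The government should increase government purchases by $13 billion.

+$13 billion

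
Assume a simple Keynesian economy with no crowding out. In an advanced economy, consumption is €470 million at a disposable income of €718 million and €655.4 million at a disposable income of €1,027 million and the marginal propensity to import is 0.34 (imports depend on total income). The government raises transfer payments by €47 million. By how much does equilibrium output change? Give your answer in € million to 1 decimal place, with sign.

+€38.1 million

MPC = ΔC/ΔYd = (655.4 − 470)/(1,027 − 718) = 185.4/309 = 0.6.
The transfer change shifts disposable income by +€47 million, so first-round consumption changes by c·ΔTR = 0.6 × (+€47 million) = +€28.2 million.
Expenditure multiplier = 1/(1 − c + m) = 1/(1 − 0.6 + 0.34) = 1/0.74 ≈ 1.351.
The transfer multiplier is c × k ≈ 0.811, so ΔY = k × (c·ΔTR) = (+€28.2 million) / 0.74 ≈ +€38.1 million.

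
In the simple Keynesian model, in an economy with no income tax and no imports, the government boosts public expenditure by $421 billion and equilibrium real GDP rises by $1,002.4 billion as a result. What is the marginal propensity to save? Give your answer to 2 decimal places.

Implied spending multiplier k = ΔY/ΔG = 1,002.4/421 ≈ 2.381.
Since k = 1/(1 − MPC), MPC = 1 − 1/k = 1 − ΔG/ΔY = 1 − 421/1,002.4 ≈ 0.58.
MPS = 1 − MPC = 0.42.

0.42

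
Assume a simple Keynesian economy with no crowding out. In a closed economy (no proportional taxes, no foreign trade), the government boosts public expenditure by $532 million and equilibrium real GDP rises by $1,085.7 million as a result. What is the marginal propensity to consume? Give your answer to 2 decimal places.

0.51

Implied spending multiplier k = ΔY/ΔG = 1,085.7/532 ≈ 2.0408.
Since k = 1/(1 − MPC), MPC = 1 − 1/k = 1 − ΔG/ΔY = 1 − 532/1,085.7 ≈ 0.51.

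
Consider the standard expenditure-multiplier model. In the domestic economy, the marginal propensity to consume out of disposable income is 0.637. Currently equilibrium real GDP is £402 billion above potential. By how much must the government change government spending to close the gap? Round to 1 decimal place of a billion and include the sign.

−£145.9 billion

Spending multiplier = 1/(1 − MPC) = 1/(1 − 0.637) = 1/0.363 ≈ 2.755.
Need ΔY = −£402 billion, so ΔG = ΔY/k = (−£402 billion) × 0.363 ≈ −£145.9 billion.
The government should cut government spending by £145.9 billion.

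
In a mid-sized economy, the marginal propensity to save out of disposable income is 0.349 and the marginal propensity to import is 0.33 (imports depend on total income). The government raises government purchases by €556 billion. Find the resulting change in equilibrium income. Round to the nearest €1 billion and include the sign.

MPC = 1 − MPS = 1 − 0.349 = 0.651.
Expenditure multiplier = 1/(1 − c + m) = 1/(1 − 0.651 + 0.33) = 1/0.679 ≈ 1.473.
ΔY = k × ΔG = (+€556 billion) / 0.679 ≈ +€819 billion.

+€819 billion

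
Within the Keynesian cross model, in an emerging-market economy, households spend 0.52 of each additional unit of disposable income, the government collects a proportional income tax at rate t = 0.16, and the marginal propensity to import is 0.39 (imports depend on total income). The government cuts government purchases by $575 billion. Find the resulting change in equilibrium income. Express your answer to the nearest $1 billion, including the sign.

−$603 billion

Government-spending multiplier = 1/(1 − c(1−t) + m) = 1/(1 − 0.52×0.84 + 0.39) = 1/0.9532 ≈ 1.049.
ΔY = k × ΔG = (−$575 billion) / 0.9532 ≈ −$603 billion.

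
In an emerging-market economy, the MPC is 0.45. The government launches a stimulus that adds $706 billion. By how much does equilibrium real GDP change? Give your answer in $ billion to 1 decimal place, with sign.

+$1,283.6 billion

Expenditure multiplier = 1/(1 − MPC) = 1/(1 − 0.45) = 1/0.55 ≈ 1.818.
ΔY = k × ΔG = (+$706 billion) / 0.55 ≈ +$1,283.6 billion.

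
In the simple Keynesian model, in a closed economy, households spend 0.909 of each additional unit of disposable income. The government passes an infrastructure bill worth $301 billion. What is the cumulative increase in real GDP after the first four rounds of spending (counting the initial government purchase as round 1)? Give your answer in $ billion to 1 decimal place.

$1,049.4 billion

Round 1 adds ΔG = $301 billion; each later round is MPC = 0.909 times the previous.
After 4 rounds: 301 + 273.609 + 248.710581 + 226.077918129 = ΔG·(1 − c^4)/(1 − c) = 301 × (1 − 0.682740290961)/0.091 ≈ $1,049.4 billion.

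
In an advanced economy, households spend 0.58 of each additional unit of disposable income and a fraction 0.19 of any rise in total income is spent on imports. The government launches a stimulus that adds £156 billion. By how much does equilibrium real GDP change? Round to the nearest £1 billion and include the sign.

+£256 billion

Expenditure multiplier = 1/(1 − c + m) = 1/(1 − 0.58 + 0.19) = 1/0.61 ≈ 1.639.
ΔY = k × ΔG = (+£156 billion) / 0.61 ≈ +£256 billion.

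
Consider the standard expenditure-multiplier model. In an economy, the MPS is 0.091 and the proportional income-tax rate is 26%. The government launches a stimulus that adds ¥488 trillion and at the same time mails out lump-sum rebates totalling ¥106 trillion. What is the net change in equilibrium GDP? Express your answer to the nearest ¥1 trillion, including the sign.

MPC = 1 − MPS = 1 − 0.091 = 0.909.
Expenditure multiplier = 1/(1 − c(1−t)) = 1/(1 − 0.909×0.74) = 1/0.32734 ≈ 3.055.
ΔG contributes k·ΔG = (+¥488 trillion) / 0.32734 ≈ +¥1,490.8 trillion.
ΔT of −¥106 trillion changes first-round spending by −c·ΔT = +¥96.354 trillion, contributing k·(−c·ΔT) = (+¥96.354 trillion) / 0.32734 ≈ +¥294.4 trillion.
Net ΔY = k(ΔG − c·ΔT) = (+¥584.354 trillion) / 0.32734 ≈ +¥1,785 trillion.

+¥1,785 trillion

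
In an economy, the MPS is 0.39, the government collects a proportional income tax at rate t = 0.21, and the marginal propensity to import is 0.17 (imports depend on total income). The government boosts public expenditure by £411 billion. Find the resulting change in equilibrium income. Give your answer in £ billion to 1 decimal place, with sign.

+£597.3 billion

MPC = 1 − MPS = 1 − 0.39 = 0.61.
Expenditure multiplier = 1/(1 − c(1−t) + m) = 1/(1 − 0.61×0.79 + 0.17) = 1/0.6881 ≈ 1.453.
ΔY = k × ΔG = (+£411 billion) / 0.6881 ≈ +£597.3 billion.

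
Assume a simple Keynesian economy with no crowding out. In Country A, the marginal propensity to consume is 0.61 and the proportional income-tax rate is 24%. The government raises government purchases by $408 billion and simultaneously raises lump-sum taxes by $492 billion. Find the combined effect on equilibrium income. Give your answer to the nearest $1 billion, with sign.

Expenditure multiplier = 1/(1 − c(1−t)) = 1/(1 − 0.61×0.76) = 1/0.5364 ≈ 1.864.
ΔG contributes k·ΔG = (+$408 billion) / 0.5364 ≈ +$760.6 billion.
ΔT of +$492 billion changes first-round spending by −c·ΔT = −$300.12 billion, contributing k·(−c·ΔT) = (−$300.12 billion) / 0.5364 ≈ −$559.5 billion.
Net ΔY = k(ΔG − c·ΔT) = (+$107.88 billion) / 0.5364 ≈ +$201 billion.

+$201 billion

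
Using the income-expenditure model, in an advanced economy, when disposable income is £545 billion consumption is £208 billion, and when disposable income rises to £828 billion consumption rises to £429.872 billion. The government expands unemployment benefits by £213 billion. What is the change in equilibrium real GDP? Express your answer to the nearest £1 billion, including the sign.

+£773 billion

MPC = ΔC/ΔYd = (429.872 − 208)/(828 − 545) = 221.872/283 = 0.784.
The transfer change shifts disposable income by +£213 billion, so first-round consumption changes by c·ΔTR = 0.784 × (+£213 billion) = +£166.992 billion.
Expenditure multiplier = 1/(1 − MPC) = 1/(1 − 0.784) = 1/0.216 ≈ 4.63.
The transfer multiplier is c × k ≈ 3.63, so ΔY = k × (c·ΔTR) = (+£166.992 billion) / 0.216 ≈ +£773 billion.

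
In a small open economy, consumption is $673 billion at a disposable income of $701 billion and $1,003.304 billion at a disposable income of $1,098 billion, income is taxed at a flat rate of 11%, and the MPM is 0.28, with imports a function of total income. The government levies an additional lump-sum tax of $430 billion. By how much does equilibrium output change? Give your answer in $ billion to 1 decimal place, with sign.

−$663.1 billion

MPC = ΔC/ΔYd = (1,003.304 − 673)/(1,098 − 701) = 330.304/397 = 0.832.
A lump-sum tax change of +$430 billion shifts disposable income by −$430 billion; first-round consumption changes by −c × ΔT = −0.832 × (+$430 billion) = −$357.76 billion.
Expenditure multiplier = 1/(1 − c(1−t) + m) = 1/(1 − 0.832×0.89 + 0.28) = 1/0.53952 ≈ 1.853.
The tax multiplier is −c × k ≈ −1.542, so ΔY = k × (−c·ΔT) = (−$357.76 billion) / 0.53952 ≈ −$663.1 billion.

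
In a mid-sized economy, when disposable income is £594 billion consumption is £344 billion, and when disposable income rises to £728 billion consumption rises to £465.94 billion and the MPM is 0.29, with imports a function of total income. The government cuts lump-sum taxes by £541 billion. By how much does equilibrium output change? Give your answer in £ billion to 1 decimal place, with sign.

MPC = ΔC/ΔYd = (465.94 − 344)/(728 − 594) = 121.94/134 = 0.91.
A lump-sum tax change of −£541 billion shifts disposable income by +£541 billion; first-round consumption changes by −c × ΔT = −0.91 × (−£541 billion) = +£492.31 billion.
Expenditure multiplier = 1/(1 − c + m) = 1/(1 − 0.91 + 0.29) = 1/0.38 ≈ 2.632.
The tax multiplier is −c × k ≈ −2.395, so ΔY = k × (−c·ΔT) = (+£492.31 billion) / 0.38 ≈ +£1,295.6 billion.

+£1,295.6 billion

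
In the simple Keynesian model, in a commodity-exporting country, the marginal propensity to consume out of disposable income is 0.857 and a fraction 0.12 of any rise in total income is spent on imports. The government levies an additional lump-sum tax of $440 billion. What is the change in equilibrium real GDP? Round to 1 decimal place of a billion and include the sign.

A lump-sum tax change of +$440 billion shifts disposable income by −$440 billion; first-round consumption changes by −c × ΔT = −0.857 × (+$440 billion) = −$377.08 billion.
Expenditure multiplier = 1/(1 − c + m) = 1/(1 − 0.857 + 0.12) = 1/0.263 ≈ 3.802.
The tax multiplier is −c × k ≈ −3.259, so ΔY = k × (−c·ΔT) = (−$377.08 billion) / 0.263 ≈ −$1,433.8 billion.

−$1,433.8 billion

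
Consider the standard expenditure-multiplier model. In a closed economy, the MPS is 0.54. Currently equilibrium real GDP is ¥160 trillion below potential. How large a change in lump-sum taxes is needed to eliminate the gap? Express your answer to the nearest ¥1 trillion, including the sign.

−¥188 trillion

MPC = 1 − MPS = 1 − 0.54 = 0.46.
Spending multiplier = 1/(1 − MPC) = 1/(1 − 0.46) = 1/0.54 ≈ 1.852.
Tax multiplier = −c·k = −0.46/0.54 ≈ −0.852. Need ΔY = +¥160 trillion, so ΔT = ΔY/(−c·k) = −(+¥160 trillion) × 0.54 / 0.46 ≈ −¥188 trillion.
The government should cut lump-sum taxes by ¥188 trillion.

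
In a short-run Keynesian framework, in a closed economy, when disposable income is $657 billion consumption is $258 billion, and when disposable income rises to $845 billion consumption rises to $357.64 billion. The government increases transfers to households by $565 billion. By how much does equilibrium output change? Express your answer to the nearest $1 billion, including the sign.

+$637 billion

MPC = ΔC/ΔYd = (357.64 − 258)/(845 − 657) = 99.64/188 = 0.53.
The transfer change shifts disposable income by +$565 billion, so first-round consumption changes by c·ΔTR = 0.53 × (+$565 billion) = +$299.45 billion.
Expenditure multiplier = 1/(1 − MPC) = 1/(1 − 0.53) = 1/0.47 ≈ 2.128.
The transfer multiplier is c × k ≈ 1.128, so ΔY = k × (c·ΔTR) = (+$299.45 billion) / 0.47 ≈ +$637 billion.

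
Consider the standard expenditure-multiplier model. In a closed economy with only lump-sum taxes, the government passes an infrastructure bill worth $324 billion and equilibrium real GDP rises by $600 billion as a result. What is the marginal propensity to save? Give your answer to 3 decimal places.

0.540

Implied spending multiplier k = ΔY/ΔG = 600/324 ≈ 1.8519.
Since k = 1/(1 − MPC), MPC = 1 − 1/k = 1 − ΔG/ΔY = 1 − 324/600 = 0.460.
MPS = 1 − MPC = 0.540.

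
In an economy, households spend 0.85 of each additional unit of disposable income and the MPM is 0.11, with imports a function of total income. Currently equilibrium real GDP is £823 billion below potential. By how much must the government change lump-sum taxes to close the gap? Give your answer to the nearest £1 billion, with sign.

Spending multiplier = 1/(1 − c + m) = 1/(1 − 0.85 + 0.11) = 1/0.26 ≈ 3.846.
Tax multiplier = −c·k = −0.85/0.26 ≈ −3.269. Need ΔY = +£823 billion, so ΔT = ΔY/(−c·k) = −(+£823 billion) × 0.26 / 0.85 ≈ −£252 billion.
The government should cut lump-sum taxes by £252 billion.

−£252 billion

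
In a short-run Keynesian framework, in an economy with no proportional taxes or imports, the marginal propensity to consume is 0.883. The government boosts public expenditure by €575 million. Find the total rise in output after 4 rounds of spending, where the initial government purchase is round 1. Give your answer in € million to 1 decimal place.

Round 1 adds ΔG = €575 million; each later round is MPC = 0.883 times the previous.
After 4 rounds: 575 + 507.725 + 448.321175 + 395.867597525 = ΔG·(1 − c^4)/(1 − c) = 575 × (1 − 0.607914936721)/0.117 ≈ €1,926.9 million.

€1,926.9 million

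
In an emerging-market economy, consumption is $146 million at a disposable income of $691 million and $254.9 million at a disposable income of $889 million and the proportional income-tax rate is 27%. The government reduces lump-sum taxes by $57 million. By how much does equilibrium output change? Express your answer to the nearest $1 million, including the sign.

+$52 million

MPC = ΔC/ΔYd = (254.9 − 146)/(889 − 691) = 108.9/198 = 0.55.
A lump-sum tax change of −$57 million shifts disposable income by +$57 million; first-round consumption changes by −c × ΔT = −0.55 × (−$57 million) = +$31.35 million.
Expenditure multiplier = 1/(1 − c(1−t)) = 1/(1 − 0.55×0.73) = 1/0.5985 ≈ 1.671.
The tax multiplier is −c × k ≈ −0.919, so ΔY = k × (−c·ΔT) = (+$31.35 million) / 0.5985 ≈ +$52 million.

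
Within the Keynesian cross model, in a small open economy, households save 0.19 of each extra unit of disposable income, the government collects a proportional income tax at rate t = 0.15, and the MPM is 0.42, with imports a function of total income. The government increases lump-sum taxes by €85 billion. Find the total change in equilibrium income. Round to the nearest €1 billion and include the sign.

−€94 billion

MPC = 1 − MPS = 1 − 0.19 = 0.81.
A lump-sum tax change of +€85 billion shifts disposable income by −€85 billion; first-round consumption changes by −c × ΔT = −0.81 × (+€85 billion) = −€68.85 billion.
Expenditure multiplier = 1/(1 − c(1−t) + m) = 1/(1 − 0.81×0.85 + 0.42) = 1/0.7315 ≈ 1.367.
The tax multiplier is −c × k ≈ −1.107, so ΔY = k × (−c·ΔT) = (−€68.85 billion) / 0.7315 ≈ −€94 billion.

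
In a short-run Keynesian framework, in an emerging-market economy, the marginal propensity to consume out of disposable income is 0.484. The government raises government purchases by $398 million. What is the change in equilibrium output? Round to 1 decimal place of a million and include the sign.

+$771.3 million

Spending multiplier = 1/(1 − MPC) = 1/(1 − 0.484) = 1/0.516 ≈ 1.938.
ΔY = k × ΔG = (+$398 million) / 0.516 ≈ +$771.3 million.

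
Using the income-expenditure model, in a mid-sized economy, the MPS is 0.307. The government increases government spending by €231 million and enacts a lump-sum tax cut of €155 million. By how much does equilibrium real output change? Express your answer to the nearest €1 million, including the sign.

+€1,102 million

MPC = 1 − MPS = 1 − 0.307 = 0.693.
Expenditure multiplier = 1/(1 − MPC) = 1/(1 − 0.693) = 1/0.307 ≈ 3.257.
ΔG contributes k·ΔG = (+€231 million) / 0.307 ≈ +€752.4 million.
ΔT of −€155 million changes first-round spending by −c·ΔT = +€107.415 million, contributing k·(−c·ΔT) = (+€107.415 million) / 0.307 ≈ +€349.9 million.
Net ΔY = k(ΔG − c·ΔT) = (+€338.415 million) / 0.307 ≈ +€1,102 million.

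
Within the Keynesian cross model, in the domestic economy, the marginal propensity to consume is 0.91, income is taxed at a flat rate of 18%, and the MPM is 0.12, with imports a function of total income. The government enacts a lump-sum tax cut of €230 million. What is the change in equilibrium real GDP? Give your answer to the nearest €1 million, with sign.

+€560 million

A lump-sum tax change of −€230 million shifts disposable income by +€230 million; first-round consumption changes by −c × ΔT = −0.91 × (−€230 million) = +€209.3 million.
Expenditure multiplier = 1/(1 − c(1−t) + m) = 1/(1 − 0.91×0.82 + 0.12) = 1/0.3738 ≈ 2.675.
The tax multiplier is −c × k ≈ −2.434, so ΔY = k × (−c·ΔT) = (+€209.3 million) / 0.3738 ≈ +€560 million.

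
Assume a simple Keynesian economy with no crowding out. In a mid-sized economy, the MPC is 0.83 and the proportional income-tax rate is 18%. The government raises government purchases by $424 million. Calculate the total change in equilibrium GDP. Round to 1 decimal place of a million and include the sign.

Expenditure multiplier = 1/(1 − c(1−t)) = 1/(1 − 0.83×0.82) = 1/0.3194 ≈ 3.131.
ΔY = k × ΔG = (+$424 million) / 0.3194 ≈ +$1,327.5 million.

+$1,327.5 million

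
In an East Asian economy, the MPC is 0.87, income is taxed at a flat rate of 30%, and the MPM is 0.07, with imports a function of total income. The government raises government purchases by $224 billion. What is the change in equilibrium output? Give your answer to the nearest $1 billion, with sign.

Spending multiplier = 1/(1 − c(1−t) + m) = 1/(1 − 0.87×0.7 + 0.07) = 1/0.461 ≈ 2.169.
ΔY = k × ΔG = (+$224 billion) / 0.461 ≈ +$486 billion.

+$486 billion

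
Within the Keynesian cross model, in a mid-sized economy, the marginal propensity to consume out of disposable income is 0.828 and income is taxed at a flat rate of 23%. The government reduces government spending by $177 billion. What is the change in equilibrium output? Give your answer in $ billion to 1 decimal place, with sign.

−$488.4 billion

Government-spending multiplier = 1/(1 − c(1−t)) = 1/(1 − 0.828×0.77) = 1/0.36244 ≈ 2.759.
ΔY = k × ΔG = (−$177 billion) / 0.36244 ≈ −$488.4 billion.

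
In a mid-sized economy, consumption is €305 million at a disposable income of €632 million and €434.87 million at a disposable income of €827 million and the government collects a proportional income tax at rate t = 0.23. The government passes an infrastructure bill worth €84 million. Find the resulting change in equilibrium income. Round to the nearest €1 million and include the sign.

+€172 million

MPC = ΔC/ΔYd = (434.87 − 305)/(827 − 632) = 129.87/195 = 0.666.
Expenditure multiplier = 1/(1 − c(1−t)) = 1/(1 − 0.666×0.77) = 1/0.48718 ≈ 2.053.
ΔY = k × ΔG = (+€84 million) / 0.48718 ≈ +€172 million.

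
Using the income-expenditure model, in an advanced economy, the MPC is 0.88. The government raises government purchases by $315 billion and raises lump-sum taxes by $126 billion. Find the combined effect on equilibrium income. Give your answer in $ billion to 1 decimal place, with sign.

Expenditure multiplier = 1/(1 − MPC) = 1/(1 − 0.88) = 1/0.12 ≈ 8.333.
ΔG contributes k·ΔG = (+$315 billion) / 0.12 = +$2,625 billion.
ΔT of +$126 billion changes first-round spending by −c·ΔT = −$110.88 billion, contributing k·(−c·ΔT) = (−$110.88 billion) / 0.12 = −$924 billion.
Net ΔY = k(ΔG − c·ΔT) = (+$204.12 billion) / 0.12 = +$1,701 billion.

+$1,701.0 billion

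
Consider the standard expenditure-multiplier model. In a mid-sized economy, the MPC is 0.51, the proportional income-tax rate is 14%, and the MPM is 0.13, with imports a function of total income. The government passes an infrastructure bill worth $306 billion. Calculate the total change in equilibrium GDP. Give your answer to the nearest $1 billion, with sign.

+$443 billion

Government-spending multiplier = 1/(1 − c(1−t) + m) = 1/(1 − 0.51×0.86 + 0.13) = 1/0.6914 ≈ 1.446.
ΔY = k × ΔG = (+$306 billion) / 0.6914 ≈ +$443 billion.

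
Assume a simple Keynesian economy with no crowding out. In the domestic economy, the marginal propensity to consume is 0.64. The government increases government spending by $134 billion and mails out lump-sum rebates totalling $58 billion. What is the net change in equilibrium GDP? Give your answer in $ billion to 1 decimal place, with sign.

+$475.3 billion

Expenditure multiplier = 1/(1 − MPC) = 1/(1 − 0.64) = 1/0.36 ≈ 2.778.
ΔG contributes k·ΔG = (+$134 billion) / 0.36 ≈ +$372.2 billion.
ΔT of −$58 billion changes first-round spending by −c·ΔT = +$37.12 billion, contributing k·(−c·ΔT) = (+$37.12 billion) / 0.36 ≈ +$103.1 billion.
Net ΔY = k(ΔG − c·ΔT) = (+$171.12 billion) / 0.36 ≈ +$475.3 billion.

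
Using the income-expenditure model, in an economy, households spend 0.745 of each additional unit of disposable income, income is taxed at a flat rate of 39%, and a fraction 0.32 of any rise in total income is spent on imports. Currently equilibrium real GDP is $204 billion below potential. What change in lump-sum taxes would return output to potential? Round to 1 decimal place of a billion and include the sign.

Spending multiplier = 1/(1 − c(1−t) + m) = 1/(1 − 0.745×0.61 + 0.32) = 1/0.86555 ≈ 1.155.
Tax multiplier = −c·k = −0.745/0.86555 ≈ −0.861. Need ΔY = +$204 billion, so ΔT = ΔY/(−c·k) = −(+$204 billion) × 0.86555 / 0.745 ≈ −$237 billion.
The government should cut lump-sum taxes by $237 billion.

−$237.0 billion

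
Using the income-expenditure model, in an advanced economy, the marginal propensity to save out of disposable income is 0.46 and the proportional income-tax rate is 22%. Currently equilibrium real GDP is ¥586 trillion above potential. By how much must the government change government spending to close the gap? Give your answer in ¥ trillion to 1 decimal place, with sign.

MPC = 1 − MPS = 1 − 0.46 = 0.54.
Spending multiplier = 1/(1 − c(1−t)) = 1/(1 − 0.54×0.78) = 1/0.5788 ≈ 1.728.
Need ΔY = −¥586 trillion, so ΔG = ΔY/k = (−¥586 trillion) × 0.5788 ≈ −¥339.2 trillion.
The government should cut government spending by ¥339.2 trillion.

−¥339.2 trillion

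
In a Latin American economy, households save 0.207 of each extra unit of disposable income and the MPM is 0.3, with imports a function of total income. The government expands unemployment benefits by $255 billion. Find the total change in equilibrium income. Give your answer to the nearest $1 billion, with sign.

MPC = 1 − MPS = 1 − 0.207 = 0.793.
The transfer change shifts disposable income by +$255 billion, so first-round consumption changes by c·ΔTR = 0.793 × (+$255 billion) = +$202.215 billion.
Expenditure multiplier = 1/(1 − c + m) = 1/(1 − 0.793 + 0.3) = 1/0.507 ≈ 1.972.
The transfer multiplier is c × k ≈ 1.564, so ΔY = k × (c·ΔTR) = (+$202.215 billion) / 0.507 ≈ +$399 billion.

+$399 billion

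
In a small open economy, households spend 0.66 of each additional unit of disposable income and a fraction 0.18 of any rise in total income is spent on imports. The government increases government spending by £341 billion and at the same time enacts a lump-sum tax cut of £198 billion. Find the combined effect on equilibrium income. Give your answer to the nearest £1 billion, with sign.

Expenditure multiplier = 1/(1 − c + m) = 1/(1 − 0.66 + 0.18) = 1/0.52 ≈ 1.923.
ΔG contributes k·ΔG = (+£341 billion) / 0.52 ≈ +£655.8 billion.
ΔT of −£198 billion changes first-round spending by −c·ΔT = +£130.68 billion, contributing k·(−c·ΔT) = (+£130.68 billion) / 0.52 ≈ +£251.3 billion.
Net ΔY = k(ΔG − c·ΔT) = (+£471.68 billion) / 0.52 ≈ +£907 billion.

+£907 billion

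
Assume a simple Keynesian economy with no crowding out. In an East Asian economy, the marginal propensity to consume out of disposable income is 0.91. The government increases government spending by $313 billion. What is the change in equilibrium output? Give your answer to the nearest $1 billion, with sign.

Spending multiplier = 1/(1 − MPC) = 1/(1 − 0.91) = 1/0.09 ≈ 11.111.
ΔY = k × ΔG = (+$313 billion) / 0.09 ≈ +$3,478 billion.

+$3,478 billion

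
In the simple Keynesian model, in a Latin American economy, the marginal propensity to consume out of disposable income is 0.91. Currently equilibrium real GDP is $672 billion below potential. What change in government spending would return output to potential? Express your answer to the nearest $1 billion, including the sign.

Spending multiplier = 1/(1 − MPC) = 1/(1 − 0.91) = 1/0.09 ≈ 11.111.
Need ΔY = +$672 billion, so ΔG = ΔY/k = (+$672 billion) × 0.09 ≈ +$60 billion.
The government should increase government spending by $60 billion.

+$60 billion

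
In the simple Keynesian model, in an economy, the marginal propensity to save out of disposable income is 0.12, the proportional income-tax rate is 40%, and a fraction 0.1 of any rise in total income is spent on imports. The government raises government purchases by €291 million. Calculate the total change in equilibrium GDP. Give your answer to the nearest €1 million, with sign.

MPC = 1 − MPS = 1 − 0.12 = 0.88.
Expenditure multiplier = 1/(1 − c(1−t) + m) = 1/(1 − 0.88×0.6 + 0.1) = 1/0.572 ≈ 1.748.
ΔY = k × ΔG = (+€291 million) / 0.572 ≈ +€509 million.

+€509 million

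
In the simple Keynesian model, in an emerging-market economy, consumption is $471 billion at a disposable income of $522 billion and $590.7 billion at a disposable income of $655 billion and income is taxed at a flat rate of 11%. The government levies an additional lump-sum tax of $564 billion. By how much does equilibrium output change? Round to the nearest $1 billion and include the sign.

MPC = ΔC/ΔYd = (590.7 − 471)/(655 − 522) = 119.7/133 = 0.9.
A lump-sum tax change of +$564 billion shifts disposable income by −$564 billion; first-round consumption changes by −c × ΔT = −0.9 × (+$564 billion) = −$507.6 billion.
Expenditure multiplier = 1/(1 − c(1−t)) = 1/(1 − 0.9×0.89) = 1/0.199 ≈ 5.025.
The tax multiplier is −c × k ≈ −4.523, so ΔY = k × (−c·ΔT) = (−$507.6 billion) / 0.199 ≈ −$2,551 billion.

−$2,551 billion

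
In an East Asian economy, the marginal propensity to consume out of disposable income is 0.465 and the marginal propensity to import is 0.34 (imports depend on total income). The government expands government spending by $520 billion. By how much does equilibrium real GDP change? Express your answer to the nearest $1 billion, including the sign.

Government-spending multiplier = 1/(1 − c + m) = 1/(1 − 0.465 + 0.34) = 1/0.875 ≈ 1.143.
ΔY = k × ΔG = (+$520 billion) / 0.875 ≈ +$594 billion.

+$594 billion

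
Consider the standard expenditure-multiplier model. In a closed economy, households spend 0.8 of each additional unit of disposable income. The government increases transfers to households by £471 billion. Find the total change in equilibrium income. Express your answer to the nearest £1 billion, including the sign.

+£1,884 billion

The transfer change shifts disposable income by +£471 billion, so first-round consumption changes by c·ΔTR = 0.8 × (+£471 billion) = +£376.8 billion.
Expenditure multiplier = 1/(1 − MPC) = 1/(1 − 0.8) = 1/0.2 = 5.
The transfer multiplier is c × k = 4, so ΔY = k × (c·ΔTR) = (+£376.8 billion) / 0.2 = +£1,884 billion.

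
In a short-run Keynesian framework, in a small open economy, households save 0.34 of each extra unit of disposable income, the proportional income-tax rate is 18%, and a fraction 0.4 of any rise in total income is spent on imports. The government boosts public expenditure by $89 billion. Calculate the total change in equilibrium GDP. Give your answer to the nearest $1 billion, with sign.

MPC = 1 − MPS = 1 − 0.34 = 0.66.
Expenditure multiplier = 1/(1 − c(1−t) + m) = 1/(1 − 0.66×0.82 + 0.4) = 1/0.8588 ≈ 1.164.
ΔY = k × ΔG = (+$89 billion) / 0.8588 ≈ +$104 billion.

+$104 billion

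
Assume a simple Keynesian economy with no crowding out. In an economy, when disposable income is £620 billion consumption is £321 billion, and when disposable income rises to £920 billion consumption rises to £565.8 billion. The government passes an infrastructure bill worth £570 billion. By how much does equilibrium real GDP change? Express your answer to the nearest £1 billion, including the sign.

+£3,098 billion

MPC = ΔC/ΔYd = (565.8 − 321)/(920 − 620) = 244.8/300 = 0.816.
Expenditure multiplier = 1/(1 − MPC) = 1/(1 − 0.816) = 1/0.184 ≈ 5.435.
ΔY = k × ΔG = (+£570 billion) / 0.184 ≈ +£3,098 billion.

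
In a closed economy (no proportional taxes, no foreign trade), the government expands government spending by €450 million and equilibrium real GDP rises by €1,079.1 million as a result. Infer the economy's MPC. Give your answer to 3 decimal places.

Implied spending multiplier k = ΔY/ΔG = 1,079.1/450 = 2.398.
Since k = 1/(1 − MPC), MPC = 1 − 1/k = 1 − ΔG/ΔY = 1 − 450/1,079.1 ≈ 0.583.

0.583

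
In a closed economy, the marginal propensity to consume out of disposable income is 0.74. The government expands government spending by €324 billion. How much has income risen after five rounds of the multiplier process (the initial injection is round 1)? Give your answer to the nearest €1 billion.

€970 billion

Round 1 adds ΔG = €324 billion; each later round is MPC = 0.74 times the previous.
After 5 rounds: 324 + 239.76 + 177.4224 + 131.292576 + 97.15650624 = ΔG·(1 − c^5)/(1 − c) = 324 × (1 − 0.2219006624)/0.26 ≈ €970 billion.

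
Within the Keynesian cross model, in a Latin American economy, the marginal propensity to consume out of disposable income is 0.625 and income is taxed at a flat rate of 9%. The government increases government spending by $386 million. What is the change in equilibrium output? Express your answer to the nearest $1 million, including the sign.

+$895 million

Government-spending multiplier = 1/(1 − c(1−t)) = 1/(1 − 0.625×0.91) = 1/0.43125 ≈ 2.319.
ΔY = k × ΔG = (+$386 million) / 0.43125 ≈ +$895 million.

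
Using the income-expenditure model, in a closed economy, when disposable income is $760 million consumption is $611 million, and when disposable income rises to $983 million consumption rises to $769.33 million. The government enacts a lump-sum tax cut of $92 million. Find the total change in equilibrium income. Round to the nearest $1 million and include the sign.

MPC = ΔC/ΔYd = (769.33 − 611)/(983 − 760) = 158.33/223 = 0.71.
A lump-sum tax change of −$92 million shifts disposable income by +$92 million; first-round consumption changes by −c × ΔT = −0.71 × (−$92 million) = +$65.32 million.
Expenditure multiplier = 1/(1 − MPC) = 1/(1 − 0.71) = 1/0.29 ≈ 3.448.
The tax multiplier is −c × k ≈ −2.448, so ΔY = k × (−c·ΔT) = (+$65.32 million) / 0.29 ≈ +$225 million.

+$225 million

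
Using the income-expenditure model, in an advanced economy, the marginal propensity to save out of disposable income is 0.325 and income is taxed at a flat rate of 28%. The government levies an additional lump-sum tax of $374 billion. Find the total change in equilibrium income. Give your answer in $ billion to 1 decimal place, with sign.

MPC = 1 − MPS = 1 − 0.325 = 0.675.
A lump-sum tax change of +$374 billion shifts disposable income by −$374 billion; first-round consumption changes by −c × ΔT = −0.675 × (+$374 billion) = −$252.45 billion.
Expenditure multiplier = 1/(1 − c(1−t)) = 1/(1 − 0.675×0.72) = 1/0.514 ≈ 1.946.
The tax multiplier is −c × k ≈ −1.313, so ΔY = k × (−c·ΔT) = (−$252.45 billion) / 0.514 ≈ −$491.1 billion.

−$491.1 billion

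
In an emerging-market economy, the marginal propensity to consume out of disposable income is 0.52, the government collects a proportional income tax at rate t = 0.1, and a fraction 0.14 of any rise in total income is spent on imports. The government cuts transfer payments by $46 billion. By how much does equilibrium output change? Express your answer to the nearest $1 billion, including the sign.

The transfer change shifts disposable income by −$46 billion, so first-round consumption changes by c·ΔTR = 0.52 × (−$46 billion) = −$23.92 billion.
Expenditure multiplier = 1/(1 − c(1−t) + m) = 1/(1 − 0.52×0.9 + 0.14) = 1/0.672 ≈ 1.488.
The transfer multiplier is c × k ≈ 0.774, so ΔY = k × (c·ΔTR) = (−$23.92 billion) / 0.672 ≈ −$36 billion.

−$36 billion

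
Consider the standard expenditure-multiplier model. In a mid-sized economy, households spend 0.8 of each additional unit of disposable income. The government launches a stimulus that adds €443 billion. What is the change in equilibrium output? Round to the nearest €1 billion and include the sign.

+€2,215 billion

Government-spending multiplier = 1/(1 − MPC) = 1/(1 − 0.8) = 1/0.2 = 5.
ΔY = k × ΔG = (+€443 billion) / 0.2 = +€2,215 billion.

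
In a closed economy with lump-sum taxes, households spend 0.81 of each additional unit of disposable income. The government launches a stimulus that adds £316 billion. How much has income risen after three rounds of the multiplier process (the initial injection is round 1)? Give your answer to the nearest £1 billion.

£779 billion

Round 1 adds ΔG = £316 billion; each later round is MPC = 0.81 times the previous.
After 3 rounds: 316 + 255.96 + 207.3276 = ΔG·(1 − c^3)/(1 − c) = 316 × (1 − 0.531441)/0.19 ≈ £779 billion.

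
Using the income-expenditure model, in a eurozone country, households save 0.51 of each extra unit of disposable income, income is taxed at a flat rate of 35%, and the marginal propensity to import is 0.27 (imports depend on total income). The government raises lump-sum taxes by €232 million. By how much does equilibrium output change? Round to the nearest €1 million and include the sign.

MPC = 1 − MPS = 1 − 0.51 = 0.49.
A lump-sum tax change of +€232 million shifts disposable income by −€232 million; first-round consumption changes by −c × ΔT = −0.49 × (+€232 million) = −€113.68 million.
Expenditure multiplier = 1/(1 − c(1−t) + m) = 1/(1 − 0.49×0.65 + 0.27) = 1/0.9515 ≈ 1.051.
The tax multiplier is −c × k ≈ −0.515, so ΔY = k × (−c·ΔT) = (−€113.68 million) / 0.9515 ≈ −€119 million.

−€119 million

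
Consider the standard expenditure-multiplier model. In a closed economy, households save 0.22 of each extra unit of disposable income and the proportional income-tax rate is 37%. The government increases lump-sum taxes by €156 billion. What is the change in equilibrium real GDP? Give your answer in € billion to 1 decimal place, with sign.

−€239.2 billion

MPC = 1 − MPS = 1 − 0.22 = 0.78.
A lump-sum tax change of +€156 billion shifts disposable income by −€156 billion; first-round consumption changes by −c × ΔT = −0.78 × (+€156 billion) = −€121.68 billion.
Expenditure multiplier = 1/(1 − c(1−t)) = 1/(1 − 0.78×0.63) = 1/0.5086 ≈ 1.966.
The tax multiplier is −c × k ≈ −1.534, so ΔY = k × (−c·ΔT) = (−€121.68 billion) / 0.5086 ≈ −€239.2 billion.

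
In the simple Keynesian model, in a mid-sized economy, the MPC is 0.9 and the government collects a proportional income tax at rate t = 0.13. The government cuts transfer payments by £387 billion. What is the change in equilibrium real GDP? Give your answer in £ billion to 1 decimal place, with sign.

The transfer change shifts disposable income by −£387 billion, so first-round consumption changes by c·ΔTR = 0.9 × (−£387 billion) = −£348.3 billion.
Expenditure multiplier = 1/(1 − c(1−t)) = 1/(1 − 0.9×0.87) = 1/0.217 ≈ 4.608.
The transfer multiplier is c × k ≈ 4.147, so ΔY = k × (c·ΔTR) = (−£348.3 billion) / 0.217 ≈ −£1,605.1 billion.

−£1,605.1 billion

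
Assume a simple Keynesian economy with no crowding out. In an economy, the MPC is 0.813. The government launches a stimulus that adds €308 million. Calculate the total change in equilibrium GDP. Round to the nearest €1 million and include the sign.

Expenditure multiplier = 1/(1 − MPC) = 1/(1 − 0.813) = 1/0.187 ≈ 5.348.
ΔY = k × ΔG = (+€308 million) / 0.187 ≈ +€1,647 million.

+€1,647 million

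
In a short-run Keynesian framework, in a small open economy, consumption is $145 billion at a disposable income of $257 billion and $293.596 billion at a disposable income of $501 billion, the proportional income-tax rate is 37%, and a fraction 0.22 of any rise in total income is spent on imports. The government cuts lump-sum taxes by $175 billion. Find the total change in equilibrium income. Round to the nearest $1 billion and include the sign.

+$127 billion

MPC = ΔC/ΔYd = (293.596 − 145)/(501 − 257) = 148.596/244 = 0.609.
A lump-sum tax change of −$175 billion shifts disposable income by +$175 billion; first-round consumption changes by −c × ΔT = −0.609 × (−$175 billion) = +$106.575 billion.
Expenditure multiplier = 1/(1 − c(1−t) + m) = 1/(1 − 0.609×0.63 + 0.22) = 1/0.83633 ≈ 1.196.
The tax multiplier is −c × k ≈ −0.728, so ΔY = k × (−c·ΔT) = (+$106.575 billion) / 0.83633 ≈ +$127 billion.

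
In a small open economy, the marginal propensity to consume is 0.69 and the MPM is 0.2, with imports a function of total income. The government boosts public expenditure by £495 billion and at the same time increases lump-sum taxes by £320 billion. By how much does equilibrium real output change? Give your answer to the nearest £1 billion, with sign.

+£538 billion

Expenditure multiplier = 1/(1 − c + m) = 1/(1 − 0.69 + 0.2) = 1/0.51 ≈ 1.961.
ΔG contributes k·ΔG = (+£495 billion) / 0.51 ≈ +£970.6 billion.
ΔT of +£320 billion changes first-round spending by −c·ΔT = −£220.8 billion, contributing k·(−c·ΔT) = (−£220.8 billion) / 0.51 ≈ −£432.9 billion.
Net ΔY = k(ΔG − c·ΔT) = (+£274.2 billion) / 0.51 ≈ +£538 billion.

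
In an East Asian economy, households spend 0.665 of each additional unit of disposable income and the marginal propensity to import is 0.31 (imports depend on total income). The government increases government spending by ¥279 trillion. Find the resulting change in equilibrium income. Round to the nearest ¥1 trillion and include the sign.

Expenditure multiplier = 1/(1 − c + m) = 1/(1 − 0.665 + 0.31) = 1/0.645 ≈ 1.55.
ΔY = k × ΔG = (+¥279 trillion) / 0.645 ≈ +¥433 trillion.

+¥433 trillion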